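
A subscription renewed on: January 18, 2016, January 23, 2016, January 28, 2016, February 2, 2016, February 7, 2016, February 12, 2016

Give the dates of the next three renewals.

February 17, 2016; February 22, 2016; February 27, 2016

Every event comes 5 days after the last (5, 5, 5, 5, 5).
February 12, 2016 + 5 days = February 17, 2016.
February 17, 2016 + 5 days = February 22, 2016.
February 22, 2016 + 5 days = February 27, 2016.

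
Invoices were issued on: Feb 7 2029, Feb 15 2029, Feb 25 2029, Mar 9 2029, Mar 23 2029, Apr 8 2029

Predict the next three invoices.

Apr 26 2029, May 16 2029, Jun 7 2029

Intervals are 8, 10, 12, 14, 16 days — an arithmetic progression with common difference 2.
Next gap: 18 days. Apr 8 2029 + 18 days = Apr 26 2029.
Next gap: 20 days. Apr 26 2029 + 20 days = May 16 2029.
Next gap: 22 days. May 16 2029 + 22 days = Jun 7 2029.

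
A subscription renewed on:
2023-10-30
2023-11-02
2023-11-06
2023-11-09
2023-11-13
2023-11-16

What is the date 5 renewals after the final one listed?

Gaps: 3, 4, 3, 4, 3 days — not constant, but cyclic with period 2.
The events fall on every Monday and Thursday.
The following Monday is 2023-11-20.
Next Thursday: 2023-11-23.
The following Monday is 2023-11-27.
Next Thursday: 2023-11-30.
The following Monday is 2023-12-04.

2023-12-04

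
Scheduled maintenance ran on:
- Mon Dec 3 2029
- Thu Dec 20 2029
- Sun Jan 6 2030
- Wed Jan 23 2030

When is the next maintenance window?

Gaps between consecutive events: 17, 17, 17 days — a constant 17-day interval.
Wed Jan 23 2030 + 17 days = Sat Feb 9 2030.

Sat Feb 9 2030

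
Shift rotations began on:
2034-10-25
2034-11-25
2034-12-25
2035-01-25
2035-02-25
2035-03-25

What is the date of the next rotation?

Each date is the 25th; the gaps (31, 30, 31, 31, 28) track the month lengths.
The rule is the 25th of each month.
April 2035: 2035-04-25.

2035-04-25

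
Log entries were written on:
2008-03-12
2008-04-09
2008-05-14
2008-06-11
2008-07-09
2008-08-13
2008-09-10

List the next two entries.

2008-10-08, 2008-11-12

Gaps: 28, 35, 28, 28, 35, 28 days — a mix of 28 and 35. Every date is a Wednesday.
Each is the 2nd Wednesday of its month.
October 2008 — 2nd Wednesday is 2008-10-08.
November 2008 — 2nd Wednesday is 2008-11-12.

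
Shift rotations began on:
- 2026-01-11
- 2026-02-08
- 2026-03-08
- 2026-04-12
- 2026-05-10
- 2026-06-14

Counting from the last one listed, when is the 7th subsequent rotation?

2027-01-10

Gaps: 28, 28, 35, 28, 35 days — a mix of 28 and 35. Every date is a Sunday.
Each is the 2nd Sunday of its month.
2nd Sunday of July 2026: 2026-07-12.
2nd Sunday of August 2026: 2026-08-09.
2nd Sunday of September 2026: 2026-09-13.
October 2026 — 2nd Sunday is 2026-10-11.
November 2026 — 2nd Sunday is 2026-11-08.
2nd Sunday of December 2026: 2026-12-13.
2nd Sunday of January 2027: 2027-01-10.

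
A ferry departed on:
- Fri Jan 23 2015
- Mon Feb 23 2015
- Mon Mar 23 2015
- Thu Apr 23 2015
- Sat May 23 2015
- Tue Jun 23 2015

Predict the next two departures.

Gaps: 31, 28, 31, 30, 31 days — not constant. Every event is on the 23rd of the month.
Pattern: the 23rd of each month.
July 2015: Thu Jul 23 2015.
Next: August 2015 → Sun Aug 23 2015.

Thu Jul 23 2015, Sun Aug 23 2015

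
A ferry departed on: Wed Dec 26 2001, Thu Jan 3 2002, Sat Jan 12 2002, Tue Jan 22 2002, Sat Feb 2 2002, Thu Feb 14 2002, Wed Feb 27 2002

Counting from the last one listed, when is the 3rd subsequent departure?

Gaps: 8, 9, 10, 11, 12, 13 days — each gap is 1 larger than the previous one.
Next gap: 14 days. Wed Feb 27 2002 + 14 days = Wed Mar 13 2002.
Next gap: 15 days. Wed Mar 13 2002 + 15 days = Thu Mar 28 2002.
Next gap: 16 days. Thu Mar 28 2002 + 16 days = Sat Apr 13 2002.

Sat Apr 13 2002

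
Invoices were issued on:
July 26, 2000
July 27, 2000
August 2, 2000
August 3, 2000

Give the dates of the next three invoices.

August 9, 2000; August 10, 2000; August 16, 2000

The gap pattern 1, 6, 1 repeats every 2 events.
These are the Wednesdays and Thursdays of each week.
Next Wednesday: August 9, 2000.
The following Thursday is August 10, 2000.
The following Wednesday is August 16, 2000.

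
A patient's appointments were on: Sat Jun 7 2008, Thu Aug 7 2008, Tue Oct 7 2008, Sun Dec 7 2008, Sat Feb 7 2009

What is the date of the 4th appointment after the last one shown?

Wed Oct 7 2009

Each date is the 7th; the gaps (61, 61, 61, 62) track the month lengths.
The rule is the 7th of every 2 months.
Next: April 2009 → Tue Apr 7 2009.
June 2009: Sun Jun 7 2009.
Next: August 2009 → Fri Aug 7 2009.
October 2009: Wed Oct 7 2009.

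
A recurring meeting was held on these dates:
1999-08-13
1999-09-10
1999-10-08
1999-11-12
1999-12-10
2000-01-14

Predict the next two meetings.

Gaps: 28, 28, 35, 28, 35 days — a mix of 28 and 35. Every date is a Friday.
Each is the 2nd Friday of its month.
February 2000 — 2nd Friday is 2000-02-11.
2nd Friday of March 2000: 2000-03-10.

2000-02-11, 2000-03-10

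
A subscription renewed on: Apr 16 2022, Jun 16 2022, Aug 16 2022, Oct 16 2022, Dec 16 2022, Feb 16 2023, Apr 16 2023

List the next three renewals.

Jun 16 2023, Aug 16 2023, Oct 16 2023

Each date is the 16th; the gaps (61, 61, 61, 61, 62, 59) track the month lengths.
The rule is the 16th of every 2 months.
June 2023: Jun 16 2023.
Next: August 2023 → Aug 16 2023.
October 2023: Oct 16 2023.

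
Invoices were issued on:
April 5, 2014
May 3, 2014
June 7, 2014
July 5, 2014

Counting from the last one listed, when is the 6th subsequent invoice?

These are Saturdays at 28- or 35-day spacing (28, 35, 28).
The pattern: 1st Saturday of the month.
1st Saturday of August 2014: August 2, 2014.
1st Saturday of September 2014: September 6, 2014.
1st Saturday of October 2014: October 4, 2014.
November 2014 — 1st Saturday is November 1, 2014.
1st Saturday of December 2014: December 6, 2014.
January 2015 — 1st Saturday is January 3, 2015.

January 3, 2015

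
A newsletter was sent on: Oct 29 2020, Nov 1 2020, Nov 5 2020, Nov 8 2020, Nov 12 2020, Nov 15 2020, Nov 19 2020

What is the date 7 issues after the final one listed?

The gap pattern 3, 4, 3, 4, 3, 4 repeats every 2 events.
These are the Thursdays and Sundays of each week.
The following Sunday is Nov 22 2020.
The following Thursday is Nov 26 2020.
Next Sunday: Nov 29 2020.
The following Thursday is Dec 3 2020.
Next Sunday: Dec 6 2020.
Next Thursday: Dec 10 2020.
Next Sunday: Dec 13 2020.

Dec 13 2020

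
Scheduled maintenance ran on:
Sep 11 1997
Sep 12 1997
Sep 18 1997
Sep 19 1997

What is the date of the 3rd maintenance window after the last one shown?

Every event lands on a Thursday or Friday (gaps cycle 1, 6, 1).
So the schedule is: every Thursday and Friday.
Next Thursday: Sep 25 1997.
Next Friday: Sep 26 1997.
Next Thursday: Oct 2 1997.

Oct 2 1997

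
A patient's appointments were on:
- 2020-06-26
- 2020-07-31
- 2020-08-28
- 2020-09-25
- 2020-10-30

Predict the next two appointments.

These are Fridays with 35, 28, 28, 35-day gaps.
Each is the final Friday of its month — 2020-07-31 is past the 28th, so '4th Friday' doesn't fit.
Last Friday of November 2020: 2020-11-27.
Last Friday of December 2020: 2020-12-25.

2020-11-27, 2020-12-25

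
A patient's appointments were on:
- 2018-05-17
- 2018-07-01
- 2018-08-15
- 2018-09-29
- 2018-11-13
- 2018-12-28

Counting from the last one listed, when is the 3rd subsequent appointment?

Every event comes 45 days after the last (45, 45, 45, 45, 45).
2018-12-28 + 45 days = 2019-02-11.
2019-02-11 + 45 days = 2019-03-28.
2019-03-28 + 45 days = 2019-05-12.

2019-05-12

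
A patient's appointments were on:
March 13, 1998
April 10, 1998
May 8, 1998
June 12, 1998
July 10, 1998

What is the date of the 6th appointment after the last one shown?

These are Fridays at 28- or 35-day spacing (28, 28, 35, 28).
The pattern: 2nd Friday of the month.
August 1998 — 2nd Friday is August 14, 1998.
September 1998 — 2nd Friday is September 11, 1998.
October 1998 — 2nd Friday is October 9, 1998.
November 1998 — 2nd Friday is November 13, 1998.
2nd Friday of December 1998: December 11, 1998.
January 1999 — 2nd Friday is January 8, 1999.

January 8, 1999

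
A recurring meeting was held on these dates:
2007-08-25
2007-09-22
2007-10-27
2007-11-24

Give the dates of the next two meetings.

2007-12-22, 2008-01-26

Gaps: 28, 35, 28 days — a mix of 28 and 35. Every date is a Saturday.
Each is the 4th Saturday of its month.
4th Saturday of December 2007: 2007-12-22.
4th Saturday of January 2008: 2008-01-26.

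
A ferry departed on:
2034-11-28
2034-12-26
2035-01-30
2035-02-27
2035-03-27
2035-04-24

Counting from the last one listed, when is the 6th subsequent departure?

2035-10-30

These are Tuesdays with 28, 35, 28, 28, 28-day gaps.
Each is the final Tuesday of its month — 2035-01-30 is past the 28th, so '4th Tuesday' doesn't fit.
Last Tuesday of May 2035: 2035-05-29.
June 2035 ends with Tuesday 2035-06-26.
July 2035 ends with Tuesday 2035-07-31.
August 2035 ends with Tuesday 2035-08-28.
September 2035 ends with Tuesday 2035-09-25.
October 2035 ends with Tuesday 2035-10-30.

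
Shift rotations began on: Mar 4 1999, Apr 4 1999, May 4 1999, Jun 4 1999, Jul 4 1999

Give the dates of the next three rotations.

Aug 4 1999, Sep 4 1999, Oct 4 1999

Gaps: 31, 30, 31, 30 days — not constant. Every event is on the 4th of the month.
Pattern: the 4th of each month.
Next: August 1999 → Aug 4 1999.
September 1999: Sep 4 1999.
Next: October 1999 → Oct 4 1999.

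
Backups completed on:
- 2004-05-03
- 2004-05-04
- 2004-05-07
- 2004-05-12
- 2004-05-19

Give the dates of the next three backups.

2004-05-28, 2004-06-08, 2004-06-21

Gaps: 1, 3, 5, 7 days — each gap is 2 larger than the previous one.
Next gap: 9 days. 2004-05-19 + 9 days = 2004-05-28.
Next gap: 11 days. 2004-05-28 + 11 days = 2004-06-08.
Next gap: 13 days. 2004-06-08 + 13 days = 2004-06-21.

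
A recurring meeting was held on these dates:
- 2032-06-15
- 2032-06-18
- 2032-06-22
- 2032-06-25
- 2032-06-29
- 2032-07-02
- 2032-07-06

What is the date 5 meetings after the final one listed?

Gaps: 3, 4, 3, 4, 3, 4 days — not constant, but cyclic with period 2.
The events fall on every Tuesday and Friday.
The following Friday is 2032-07-09.
The following Tuesday is 2032-07-13.
Next Friday: 2032-07-16.
The following Tuesday is 2032-07-20.
Next Friday: 2032-07-23.

2032-07-23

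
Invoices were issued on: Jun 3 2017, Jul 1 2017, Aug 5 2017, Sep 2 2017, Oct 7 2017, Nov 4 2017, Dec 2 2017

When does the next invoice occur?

Jan 6 2018

All dates are Saturdays, 28, 35, 28, 35, 28, 28 days apart.
Specifically, the 1st Saturday of each month.
January 2018 — 1st Saturday is Jan 6 2018.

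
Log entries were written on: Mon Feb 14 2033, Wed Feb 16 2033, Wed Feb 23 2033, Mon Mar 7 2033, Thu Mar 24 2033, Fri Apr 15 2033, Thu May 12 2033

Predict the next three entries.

Mon Jun 13 2033, Wed Jul 20 2033, Wed Aug 31 2033

Gaps: 2, 7, 12, 17, 22, 27 days — each gap is 5 larger than the previous one.
Next gap: 32 days. Thu May 12 2033 + 32 days = Mon Jun 13 2033.
Next gap: 37 days. Mon Jun 13 2033 + 37 days = Wed Jul 20 2033.
Next gap: 42 days. Wed Jul 20 2033 + 42 days = Wed Aug 31 2033.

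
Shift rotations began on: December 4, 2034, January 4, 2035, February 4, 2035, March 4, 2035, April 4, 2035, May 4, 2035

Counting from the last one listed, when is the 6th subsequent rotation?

November 4, 2035

Gaps: 31, 31, 28, 31, 30 days — not constant. Every event is on the 4th of the month.
Pattern: the 4th of each month.
Next: June 2035 → June 4, 2035.
Next: July 2035 → July 4, 2035.
August 2035: August 4, 2035.
September 2035: September 4, 2035.
October 2035: October 4, 2035.
Next: November 2035 → November 4, 2035.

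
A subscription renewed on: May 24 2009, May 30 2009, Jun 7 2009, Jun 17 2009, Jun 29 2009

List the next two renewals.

The spacing grows by 2 each time: 6, 8, 10, 12 days.
Next gap: 14 days. Jun 29 2009 + 14 days = Jul 13 2009.
Next gap: 16 days. Jul 13 2009 + 16 days = Jul 29 2009.

Jul 13 2009, Jul 29 2009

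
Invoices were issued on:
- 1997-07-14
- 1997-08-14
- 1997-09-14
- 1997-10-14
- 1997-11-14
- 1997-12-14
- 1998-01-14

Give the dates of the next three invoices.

1998-02-14, 1998-03-14, 1998-04-14

The day-of-month is always 14 (31, 31, 30, 31, 30, 31 days between events).
So this recurs on the 14th of each month.
February 1998: 1998-02-14.
March 1998: 1998-03-14.
Next: April 1998 → 1998-04-14.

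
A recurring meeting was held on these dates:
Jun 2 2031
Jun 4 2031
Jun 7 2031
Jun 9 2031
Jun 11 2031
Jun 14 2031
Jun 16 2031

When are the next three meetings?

The gap pattern 2, 3, 2, 2, 3, 2 repeats every 3 events.
These are the Mondays, Wednesdays and Saturdays of each week.
The following Wednesday is Jun 18 2031.
The following Saturday is Jun 21 2031.
The following Monday is Jun 23 2031.

Jun 18 2031, Jun 21 2031, Jun 23 2031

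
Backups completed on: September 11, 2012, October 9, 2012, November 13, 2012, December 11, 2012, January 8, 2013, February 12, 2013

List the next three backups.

These are Tuesdays at 28- or 35-day spacing (28, 35, 28, 28, 35).
The pattern: 2nd Tuesday of the month.
March 2013 — 2nd Tuesday is March 12, 2013.
2nd Tuesday of April 2013: April 9, 2013.
May 2013 — 2nd Tuesday is May 14, 2013.

March 12, 2013; April 9, 2013; May 14, 2013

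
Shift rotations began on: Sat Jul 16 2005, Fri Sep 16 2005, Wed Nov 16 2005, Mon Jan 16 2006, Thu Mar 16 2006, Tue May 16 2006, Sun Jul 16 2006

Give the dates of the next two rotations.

Gaps: 62, 61, 61, 59, 61, 61 days — not constant. Every event is on the 16th of the month.
Pattern: the 16th of every 2 months.
Next: September 2006 → Sat Sep 16 2006.
Next: November 2006 → Thu Nov 16 2006.

Sat Sep 16 2006, Thu Nov 16 2006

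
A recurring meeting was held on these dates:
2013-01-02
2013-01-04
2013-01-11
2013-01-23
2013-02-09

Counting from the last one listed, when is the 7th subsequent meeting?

2013-10-26

Gaps: 2, 7, 12, 17 days — each gap is 5 larger than the previous one.
Next gap: 22 days. 2013-02-09 + 22 days = 2013-03-03.
Next gap: 27 days. 2013-03-03 + 27 days = 2013-03-30.
Next gap: 32 days. 2013-03-30 + 32 days = 2013-05-01.
Next gap: 37 days. 2013-05-01 + 37 days = 2013-06-07.
Next gap: 42 days. 2013-06-07 + 42 days = 2013-07-19.
Next gap: 47 days. 2013-07-19 + 47 days = 2013-09-04.
Next gap: 52 days. 2013-09-04 + 52 days = 2013-10-26.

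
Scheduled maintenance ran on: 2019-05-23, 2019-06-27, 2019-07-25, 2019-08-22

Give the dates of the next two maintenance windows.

2019-09-26, 2019-10-24

Gaps: 35, 28, 28 days — a mix of 28 and 35. Every date is a Thursday.
Each is the 4th Thursday of its month.
September 2019 — 4th Thursday is 2019-09-26.
October 2019 — 4th Thursday is 2019-10-24.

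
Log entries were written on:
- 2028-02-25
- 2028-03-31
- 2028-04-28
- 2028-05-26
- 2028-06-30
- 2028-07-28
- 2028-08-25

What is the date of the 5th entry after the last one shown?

2029-01-26

All Fridays; the gaps (35, 28, 28, 35, 28, 28) vary with month length.
This is the last Friday of each month.
September 2028 ends with Friday 2028-09-29.
Last Friday of October 2028: 2028-10-27.
November 2028 ends with Friday 2028-11-24.
December 2028 ends with Friday 2028-12-29.
January 2029 ends with Friday 2029-01-26.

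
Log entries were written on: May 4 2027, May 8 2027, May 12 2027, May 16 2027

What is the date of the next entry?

Every event comes 4 days after the last (4, 4, 4).
May 16 2027 + 4 days = May 20 2027.

May 20 2027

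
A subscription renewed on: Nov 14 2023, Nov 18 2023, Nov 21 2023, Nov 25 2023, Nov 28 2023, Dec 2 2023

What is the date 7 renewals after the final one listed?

Dec 26 2023

Every event lands on a Tuesday or Saturday (gaps cycle 4, 3, 4, 3, 4).
So the schedule is: every Tuesday and Saturday.
Next Tuesday: Dec 5 2023.
Next Saturday: Dec 9 2023.
Next Tuesday: Dec 12 2023.
Next Saturday: Dec 16 2023.
Next Tuesday: Dec 19 2023.
Next Saturday: Dec 23 2023.
Next Tuesday: Dec 26 2023.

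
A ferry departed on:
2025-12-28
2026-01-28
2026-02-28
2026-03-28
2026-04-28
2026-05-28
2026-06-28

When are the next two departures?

2026-07-28, 2026-08-28

The day-of-month is always 28 (31, 31, 28, 31, 30, 31 days between events).
So this recurs on the 28th of each month.
Next: July 2026 → 2026-07-28.
August 2026: 2026-08-28.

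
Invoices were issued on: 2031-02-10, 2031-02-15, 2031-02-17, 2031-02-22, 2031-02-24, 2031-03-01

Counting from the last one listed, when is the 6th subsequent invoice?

2031-03-22

Every event lands on a Monday or Saturday (gaps cycle 5, 2, 5, 2, 5).
So the schedule is: every Monday and Saturday.
The following Monday is 2031-03-03.
Next Saturday: 2031-03-08.
The following Monday is 2031-03-10.
Next Saturday: 2031-03-15.
The following Monday is 2031-03-17.
The following Saturday is 2031-03-22.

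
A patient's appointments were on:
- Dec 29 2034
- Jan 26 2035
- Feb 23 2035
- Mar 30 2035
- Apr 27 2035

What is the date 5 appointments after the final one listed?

Sep 28 2035

Every date is a Friday; gaps 28, 28, 35, 28 days.
Each is the last Friday of its month (at least one falls on the 29th or later, ruling out '4th Friday').
May 2035 ends with Friday May 25 2035.
Last Friday of June 2035: Jun 29 2035.
July 2035 ends with Friday Jul 27 2035.
Last Friday of August 2035: Aug 31 2035.
Last Friday of September 2035: Sep 28 2035.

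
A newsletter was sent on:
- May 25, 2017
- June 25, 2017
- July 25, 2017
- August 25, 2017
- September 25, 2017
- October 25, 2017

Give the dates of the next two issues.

November 25, 2017; December 25, 2017

Gaps: 31, 30, 31, 31, 30 days — not constant. Every event is on the 25th of the month.
Pattern: the 25th of each month.
Next: November 2017 → November 25, 2017.
Next: December 2017 → December 25, 2017.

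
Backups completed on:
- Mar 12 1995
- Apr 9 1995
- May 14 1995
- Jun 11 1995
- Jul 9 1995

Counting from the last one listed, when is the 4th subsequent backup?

All dates are Sundays, 28, 35, 28, 28 days apart.
Specifically, the 2nd Sunday of each month.
August 1995 — 2nd Sunday is Aug 13 1995.
2nd Sunday of September 1995: Sep 10 1995.
2nd Sunday of October 1995: Oct 8 1995.
2nd Sunday of November 1995: Nov 12 1995.

Nov 12 1995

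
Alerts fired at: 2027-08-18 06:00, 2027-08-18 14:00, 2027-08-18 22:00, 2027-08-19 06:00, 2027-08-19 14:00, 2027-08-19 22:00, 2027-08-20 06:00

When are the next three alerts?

2027-08-20 14:00, 2027-08-20 22:00, 2027-08-21 06:00

The interval is a steady 8 hours (8, 8, 8, 8, 8, 8).
2027-08-20 06:00 + 8 h = 2027-08-20 14:00.
2027-08-20 14:00 + 8 h = 2027-08-20 22:00.
2027-08-20 22:00 + 8 h = 2027-08-21 06:00.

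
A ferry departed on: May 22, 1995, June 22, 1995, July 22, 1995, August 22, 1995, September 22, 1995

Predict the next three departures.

Gaps: 31, 30, 31, 31 days — not constant. Every event is on the 22nd of the month.
Pattern: the 22nd of each month.
Next: October 1995 → October 22, 1995.
Next: November 1995 → November 22, 1995.
December 1995: December 22, 1995.

October 22, 1995; November 22, 1995; December 22, 1995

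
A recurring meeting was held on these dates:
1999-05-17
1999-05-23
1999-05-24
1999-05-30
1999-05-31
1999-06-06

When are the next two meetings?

Every event lands on a Monday or Sunday (gaps cycle 6, 1, 6, 1, 6).
So the schedule is: every Monday and Sunday.
Next Monday: 1999-06-07.
The following Sunday is 1999-06-13.

1999-06-07, 1999-06-13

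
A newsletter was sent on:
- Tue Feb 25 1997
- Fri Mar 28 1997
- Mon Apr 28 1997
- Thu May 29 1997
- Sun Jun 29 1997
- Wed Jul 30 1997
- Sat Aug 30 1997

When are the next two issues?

The spacing is 31, 31, 31, 31, 31, 31 days — always 31 days.
Sat Aug 30 1997 + 31 days = Tue Sep 30 1997.
Tue Sep 30 1997 + 31 days = Fri Oct 31 1997.

Tue Sep 30 1997, Fri Oct 31 1997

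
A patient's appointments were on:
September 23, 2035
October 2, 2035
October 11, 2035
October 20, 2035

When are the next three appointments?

Gaps between consecutive events: 9, 9, 9 days — a constant 9-day interval.
October 20, 2035 + 9 days = October 29, 2035.
October 29, 2035 + 9 days = November 7, 2035.
November 7, 2035 + 9 days = November 16, 2035.

October 29, 2035; November 7, 2035; November 16, 2035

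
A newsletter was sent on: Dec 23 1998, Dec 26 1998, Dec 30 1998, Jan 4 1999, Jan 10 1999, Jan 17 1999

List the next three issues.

The spacing grows by 1 each time: 3, 4, 5, 6, 7 days.
Next gap: 8 days. Jan 17 1999 + 8 days = Jan 25 1999.
Next gap: 9 days. Jan 25 1999 + 9 days = Feb 3 1999.
Next gap: 10 days. Feb 3 1999 + 10 days = Feb 13 1999.

Jan 25 1999, Feb 3 1999, Feb 13 1999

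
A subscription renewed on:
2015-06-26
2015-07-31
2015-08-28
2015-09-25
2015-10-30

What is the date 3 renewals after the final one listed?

Every date is a Friday; gaps 35, 28, 28, 35 days.
Each is the last Friday of its month (at least one falls on the 29th or later, ruling out '4th Friday').
November 2015 ends with Friday 2015-11-27.
December 2015 ends with Friday 2015-12-25.
January 2016 ends with Friday 2016-01-29.

2016-01-29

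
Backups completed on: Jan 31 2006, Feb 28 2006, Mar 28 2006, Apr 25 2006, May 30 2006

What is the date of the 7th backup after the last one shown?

All Tuesdays; the gaps (28, 28, 28, 35) vary with month length.
This is the last Tuesday of each month.
June 2006 ends with Tuesday Jun 27 2006.
July 2006 ends with Tuesday Jul 25 2006.
Last Tuesday of August 2006: Aug 29 2006.
September 2006 ends with Tuesday Sep 26 2006.
Last Tuesday of October 2006: Oct 31 2006.
November 2006 ends with Tuesday Nov 28 2006.
Last Tuesday of December 2006: Dec 26 2006.

Dec 26 2006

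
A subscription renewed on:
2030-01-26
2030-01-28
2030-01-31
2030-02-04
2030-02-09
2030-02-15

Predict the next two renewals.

Gaps: 2, 3, 4, 5, 6 days — each gap is 1 larger than the previous one.
Next gap: 7 days. 2030-02-15 + 7 days = 2030-02-22.
Next gap: 8 days. 2030-02-22 + 8 days = 2030-03-02.

2030-02-22, 2030-03-02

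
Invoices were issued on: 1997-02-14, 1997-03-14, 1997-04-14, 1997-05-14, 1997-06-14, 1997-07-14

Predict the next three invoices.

Gaps: 28, 31, 30, 31, 30 days — not constant. Every event is on the 14th of the month.
Pattern: the 14th of each month.
Next: August 1997 → 1997-08-14.
September 1997: 1997-09-14.
Next: October 1997 → 1997-10-14.

1997-08-14, 1997-09-14, 1997-10-14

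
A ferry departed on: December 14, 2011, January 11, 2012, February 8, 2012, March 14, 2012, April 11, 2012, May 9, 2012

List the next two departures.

These are Wednesdays at 28- or 35-day spacing (28, 28, 35, 28, 28).
The pattern: 2nd Wednesday of the month.
2nd Wednesday of June 2012: June 13, 2012.
July 2012 — 2nd Wednesday is July 11, 2012.

June 13, 2012; July 11, 2012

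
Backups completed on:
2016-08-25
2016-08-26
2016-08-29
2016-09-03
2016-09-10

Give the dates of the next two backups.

Intervals are 1, 3, 5, 7 days — an arithmetic progression with common difference 2.
Next gap: 9 days. 2016-09-10 + 9 days = 2016-09-19.
Next gap: 11 days. 2016-09-19 + 11 days = 2016-09-30.

2016-09-19, 2016-09-30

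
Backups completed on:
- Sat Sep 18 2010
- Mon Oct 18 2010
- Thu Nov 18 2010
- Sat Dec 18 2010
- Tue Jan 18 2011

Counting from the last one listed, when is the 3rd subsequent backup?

Gaps: 30, 31, 30, 31 days — not constant. Every event is on the 18th of the month.
Pattern: the 18th of each month.
Next: February 2011 → Fri Feb 18 2011.
Next: March 2011 → Fri Mar 18 2011.
April 2011: Mon Apr 18 2011.

Mon Apr 18 2011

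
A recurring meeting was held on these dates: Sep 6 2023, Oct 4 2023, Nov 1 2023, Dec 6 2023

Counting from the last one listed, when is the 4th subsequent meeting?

All dates are Wednesdays, 28, 28, 35 days apart.
Specifically, the 1st Wednesday of each month.
January 2024 — 1st Wednesday is Jan 3 2024.
February 2024 — 1st Wednesday is Feb 7 2024.
1st Wednesday of March 2024: Mar 6 2024.
April 2024 — 1st Wednesday is Apr 3 2024.

Apr 3 2024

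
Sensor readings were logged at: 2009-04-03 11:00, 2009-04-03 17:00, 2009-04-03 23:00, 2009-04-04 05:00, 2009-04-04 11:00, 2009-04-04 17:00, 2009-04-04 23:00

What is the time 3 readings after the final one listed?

2009-04-05 17:00

Spacing: 6, 6, 6, 6, 6, 6 h — constant 6 h.
2009-04-04 23:00 + 6 h = 2009-04-05 05:00.
2009-04-05 05:00 + 6 h = 2009-04-05 11:00.
2009-04-05 11:00 + 6 h = 2009-04-05 17:00.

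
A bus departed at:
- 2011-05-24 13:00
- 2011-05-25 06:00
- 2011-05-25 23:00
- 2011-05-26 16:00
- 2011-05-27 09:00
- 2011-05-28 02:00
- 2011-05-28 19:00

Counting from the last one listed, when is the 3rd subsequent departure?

Spacing: 17, 17, 17, 17, 17, 17 h — constant 17 h.
2011-05-28 19:00 + 17 h = 2011-05-29 12:00.
2011-05-29 12:00 + 17 h = 2011-05-30 05:00.
2011-05-30 05:00 + 17 h = 2011-05-30 22:00.

2011-05-30 22:00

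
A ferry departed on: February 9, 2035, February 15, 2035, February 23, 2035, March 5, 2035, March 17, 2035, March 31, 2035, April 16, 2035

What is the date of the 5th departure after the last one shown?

August 4, 2035

Gaps: 6, 8, 10, 12, 14, 16 days — each gap is 2 larger than the previous one.
Next gap: 18 days. April 16, 2035 + 18 days = May 4, 2035.
Next gap: 20 days. May 4, 2035 + 20 days = May 24, 2035.
Next gap: 22 days. May 24, 2035 + 22 days = June 15, 2035.
Next gap: 24 days. June 15, 2035 + 24 days = July 9, 2035.
Next gap: 26 days. July 9, 2035 + 26 days = August 4, 2035.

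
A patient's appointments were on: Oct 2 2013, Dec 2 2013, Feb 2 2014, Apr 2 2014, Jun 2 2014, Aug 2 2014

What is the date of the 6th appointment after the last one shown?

Aug 2 2015

Gaps: 61, 62, 59, 61, 61 days — not constant. Every event is on the 2nd of the month.
Pattern: the 2nd of every 2 months.
October 2014: Oct 2 2014.
Next: December 2014 → Dec 2 2014.
Next: February 2015 → Feb 2 2015.
Next: April 2015 → Apr 2 2015.
Next: June 2015 → Jun 2 2015.
Next: August 2015 → Aug 2 2015.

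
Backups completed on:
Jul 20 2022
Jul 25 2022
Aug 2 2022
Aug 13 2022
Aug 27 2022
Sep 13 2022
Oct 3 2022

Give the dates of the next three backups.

Oct 26 2022, Nov 21 2022, Dec 20 2022

Gaps: 5, 8, 11, 14, 17, 20 days — each gap is 3 larger than the previous one.
Next gap: 23 days. Oct 3 2022 + 23 days = Oct 26 2022.
Next gap: 26 days. Oct 26 2022 + 26 days = Nov 21 2022.
Next gap: 29 days. Nov 21 2022 + 29 days = Dec 20 2022.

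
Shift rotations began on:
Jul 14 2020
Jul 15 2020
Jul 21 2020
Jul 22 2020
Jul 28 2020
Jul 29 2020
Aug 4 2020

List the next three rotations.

Gaps: 1, 6, 1, 6, 1, 6 days — not constant, but cyclic with period 2.
The events fall on every Tuesday and Wednesday.
Next Wednesday: Aug 5 2020.
The following Tuesday is Aug 11 2020.
The following Wednesday is Aug 12 2020.

Aug 5 2020, Aug 11 2020, Aug 12 2020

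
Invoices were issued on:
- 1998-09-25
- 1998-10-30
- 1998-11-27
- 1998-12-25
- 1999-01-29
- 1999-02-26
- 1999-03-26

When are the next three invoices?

These are Fridays with 35, 28, 28, 35, 28, 28-day gaps.
Each is the final Friday of its month — 1998-10-30 is past the 28th, so '4th Friday' doesn't fit.
Last Friday of April 1999: 1999-04-30.
Last Friday of May 1999: 1999-05-28.
June 1999 ends with Friday 1999-06-25.

1999-04-30, 1999-05-28, 1999-06-25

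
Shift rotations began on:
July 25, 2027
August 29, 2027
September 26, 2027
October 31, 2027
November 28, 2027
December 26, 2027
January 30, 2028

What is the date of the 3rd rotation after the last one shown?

Every date is a Sunday; gaps 35, 28, 35, 28, 28, 35 days.
Each is the last Sunday of its month (at least one falls on the 29th or later, ruling out '4th Sunday').
Last Sunday of February 2028: February 27, 2028.
March 2028 ends with Sunday March 26, 2028.
April 2028 ends with Sunday April 30, 2028.

April 30, 2028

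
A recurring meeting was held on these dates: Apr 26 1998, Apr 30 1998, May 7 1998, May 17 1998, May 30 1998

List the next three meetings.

Gaps: 4, 7, 10, 13 days — each gap is 3 larger than the previous one.
Next gap: 16 days. May 30 1998 + 16 days = Jun 15 1998.
Next gap: 19 days. Jun 15 1998 + 19 days = Jul 4 1998.
Next gap: 22 days. Jul 4 1998 + 22 days = Jul 26 1998.

Jun 15 1998, Jul 4 1998, Jul 26 1998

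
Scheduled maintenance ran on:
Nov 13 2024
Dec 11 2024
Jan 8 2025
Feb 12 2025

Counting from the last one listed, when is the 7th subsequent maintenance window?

These are Wednesdays at 28- or 35-day spacing (28, 28, 35).
The pattern: 2nd Wednesday of the month.
2nd Wednesday of March 2025: Mar 12 2025.
2nd Wednesday of April 2025: Apr 9 2025.
2nd Wednesday of May 2025: May 14 2025.
2nd Wednesday of June 2025: Jun 11 2025.
July 2025 — 2nd Wednesday is Jul 9 2025.
2nd Wednesday of August 2025: Aug 13 2025.
September 2025 — 2nd Wednesday is Sep 10 2025.

Sep 10 2025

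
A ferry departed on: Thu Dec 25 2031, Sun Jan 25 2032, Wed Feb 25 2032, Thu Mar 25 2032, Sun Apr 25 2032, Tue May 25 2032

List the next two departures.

Fri Jun 25 2032, Sun Jul 25 2032

Each date is the 25th; the gaps (31, 31, 29, 31, 30) track the month lengths.
The rule is the 25th of each month.
Next: June 2032 → Fri Jun 25 2032.
Next: July 2032 → Sun Jul 25 2032.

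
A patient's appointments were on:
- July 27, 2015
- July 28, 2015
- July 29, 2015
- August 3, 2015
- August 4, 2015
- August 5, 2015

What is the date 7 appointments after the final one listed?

August 24, 2015

Gaps: 1, 1, 5, 1, 1 days — not constant, but cyclic with period 3.
The events fall on every Monday, Tuesday and Wednesday.
The following Monday is August 10, 2015.
The following Tuesday is August 11, 2015.
Next Wednesday: August 12, 2015.
The following Monday is August 17, 2015.
The following Tuesday is August 18, 2015.
The following Wednesday is August 19, 2015.
The following Monday is August 24, 2015.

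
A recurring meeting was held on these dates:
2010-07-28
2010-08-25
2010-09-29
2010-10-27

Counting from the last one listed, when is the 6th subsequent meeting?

Every date is a Wednesday; gaps 28, 35, 28 days.
Each is the last Wednesday of its month (at least one falls on the 29th or later, ruling out '4th Wednesday').
November 2010 ends with Wednesday 2010-11-24.
December 2010 ends with Wednesday 2010-12-29.
Last Wednesday of January 2011: 2011-01-26.
Last Wednesday of February 2011: 2011-02-23.
March 2011 ends with Wednesday 2011-03-30.
April 2011 ends with Wednesday 2011-04-27.

2011-04-27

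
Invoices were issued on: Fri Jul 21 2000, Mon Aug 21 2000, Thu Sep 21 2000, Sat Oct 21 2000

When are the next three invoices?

The day-of-month is always 21 (31, 31, 30 days between events).
So this recurs on the 21st of each month.
Next: November 2000 → Tue Nov 21 2000.
Next: December 2000 → Thu Dec 21 2000.
January 2001: Sun Jan 21 2001.

Tue Nov 21 2000, Thu Dec 21 2000, Sun Jan 21 2001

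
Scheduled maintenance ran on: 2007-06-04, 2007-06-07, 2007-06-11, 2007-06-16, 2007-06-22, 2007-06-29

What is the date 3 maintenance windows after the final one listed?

Intervals are 3, 4, 5, 6, 7 days — an arithmetic progression with common difference 1.
Next gap: 8 days. 2007-06-29 + 8 days = 2007-07-07.
Next gap: 9 days. 2007-07-07 + 9 days = 2007-07-16.
Next gap: 10 days. 2007-07-16 + 10 days = 2007-07-26.

2007-07-26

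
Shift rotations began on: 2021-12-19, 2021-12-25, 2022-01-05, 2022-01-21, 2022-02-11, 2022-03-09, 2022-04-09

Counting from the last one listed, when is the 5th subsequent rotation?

The spacing grows by 5 each time: 6, 11, 16, 21, 26, 31 days.
Next gap: 36 days. 2022-04-09 + 36 days = 2022-05-15.
Next gap: 41 days. 2022-05-15 + 41 days = 2022-06-25.
Next gap: 46 days. 2022-06-25 + 46 days = 2022-08-10.
Next gap: 51 days. 2022-08-10 + 51 days = 2022-09-30.
Next gap: 56 days. 2022-09-30 + 56 days = 2022-11-25.

2022-11-25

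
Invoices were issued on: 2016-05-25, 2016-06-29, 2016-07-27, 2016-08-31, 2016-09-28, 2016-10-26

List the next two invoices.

All Wednesdays; the gaps (35, 28, 35, 28, 28) vary with month length.
This is the last Wednesday of each month.
Last Wednesday of November 2016: 2016-11-30.
December 2016 ends with Wednesday 2016-12-28.

2016-11-30, 2016-12-28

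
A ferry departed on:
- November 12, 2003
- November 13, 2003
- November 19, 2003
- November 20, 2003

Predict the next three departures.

November 26, 2003; November 27, 2003; December 3, 2003

Gaps: 1, 6, 1 days — not constant, but cyclic with period 2.
The events fall on every Wednesday and Thursday.
Next Wednesday: November 26, 2003.
Next Thursday: November 27, 2003.
The following Wednesday is December 3, 2003.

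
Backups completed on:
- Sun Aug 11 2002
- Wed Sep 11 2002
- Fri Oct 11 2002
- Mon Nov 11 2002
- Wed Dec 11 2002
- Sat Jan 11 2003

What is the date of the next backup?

Tue Feb 11 2003

The day-of-month is always 11 (31, 30, 31, 30, 31 days between events).
So this recurs on the 11th of each month.
February 2003: Tue Feb 11 2003.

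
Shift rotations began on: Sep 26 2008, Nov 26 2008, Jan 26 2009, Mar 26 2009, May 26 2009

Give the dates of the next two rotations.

Gaps: 61, 61, 59, 61 days — not constant. Every event is on the 26th of the month.
Pattern: the 26th of every 2 months.
July 2009: Jul 26 2009.
Next: September 2009 → Sep 26 2009.

Jul 26 2009, Sep 26 2009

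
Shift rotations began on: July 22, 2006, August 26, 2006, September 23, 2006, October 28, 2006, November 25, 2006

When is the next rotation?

December 23, 2006

All dates are Saturdays, 35, 28, 35, 28 days apart.
Specifically, the 4th Saturday of each month.
December 2006 — 4th Saturday is December 23, 2006.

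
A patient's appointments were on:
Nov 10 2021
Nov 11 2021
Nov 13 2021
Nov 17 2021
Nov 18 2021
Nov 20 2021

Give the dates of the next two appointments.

Nov 24 2021, Nov 25 2021

Gaps: 1, 2, 4, 1, 2 days — not constant, but cyclic with period 3.
The events fall on every Wednesday, Thursday and Saturday.
The following Wednesday is Nov 24 2021.
The following Thursday is Nov 25 2021.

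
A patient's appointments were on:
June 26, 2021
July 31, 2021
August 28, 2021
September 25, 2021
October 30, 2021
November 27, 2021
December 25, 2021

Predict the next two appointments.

These are Saturdays with 35, 28, 28, 35, 28, 28-day gaps.
Each is the final Saturday of its month — July 31, 2021 is past the 28th, so '4th Saturday' doesn't fit.
Last Saturday of January 2022: January 29, 2022.
February 2022 ends with Saturday February 26, 2022.

January 29, 2022; February 26, 2022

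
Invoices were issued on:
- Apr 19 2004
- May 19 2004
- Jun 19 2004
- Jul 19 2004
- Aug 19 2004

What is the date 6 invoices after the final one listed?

Feb 19 2005

Gaps: 30, 31, 30, 31 days — not constant. Every event is on the 19th of the month.
Pattern: the 19th of each month.
September 2004: Sep 19 2004.
Next: October 2004 → Oct 19 2004.
Next: November 2004 → Nov 19 2004.
Next: December 2004 → Dec 19 2004.
Next: January 2005 → Jan 19 2005.
February 2005: Feb 19 2005.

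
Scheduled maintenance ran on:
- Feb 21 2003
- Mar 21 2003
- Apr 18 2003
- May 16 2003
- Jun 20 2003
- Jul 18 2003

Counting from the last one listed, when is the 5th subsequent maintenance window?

Dec 19 2003

These are Fridays at 28- or 35-day spacing (28, 28, 28, 35, 28).
The pattern: 3rd Friday of the month.
3rd Friday of August 2003: Aug 15 2003.
September 2003 — 3rd Friday is Sep 19 2003.
3rd Friday of October 2003: Oct 17 2003.
November 2003 — 3rd Friday is Nov 21 2003.
3rd Friday of December 2003: Dec 19 2003.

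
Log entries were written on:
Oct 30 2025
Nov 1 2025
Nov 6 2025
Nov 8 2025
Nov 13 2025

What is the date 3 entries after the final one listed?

Nov 22 2025

Gaps: 2, 5, 2, 5 days — not constant, but cyclic with period 2.
The events fall on every Thursday and Saturday.
The following Saturday is Nov 15 2025.
Next Thursday: Nov 20 2025.
The following Saturday is Nov 22 2025.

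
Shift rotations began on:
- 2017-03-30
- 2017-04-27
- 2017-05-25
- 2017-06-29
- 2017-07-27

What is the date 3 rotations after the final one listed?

2017-10-26

Every date is a Thursday; gaps 28, 28, 35, 28 days.
Each is the last Thursday of its month (at least one falls on the 29th or later, ruling out '4th Thursday').
Last Thursday of August 2017: 2017-08-31.
September 2017 ends with Thursday 2017-09-28.
Last Thursday of October 2017: 2017-10-26.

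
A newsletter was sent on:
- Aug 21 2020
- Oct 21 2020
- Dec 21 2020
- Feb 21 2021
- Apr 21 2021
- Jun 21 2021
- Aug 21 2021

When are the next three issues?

Oct 21 2021, Dec 21 2021, Feb 21 2022

The day-of-month is always 21 (61, 61, 62, 59, 61, 61 days between events).
So this recurs on the 21st of every 2 months.
October 2021: Oct 21 2021.
Next: December 2021 → Dec 21 2021.
February 2022: Feb 21 2022.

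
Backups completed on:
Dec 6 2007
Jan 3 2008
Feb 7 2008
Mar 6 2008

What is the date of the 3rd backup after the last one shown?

Jun 5 2008

These are Thursdays at 28- or 35-day spacing (28, 35, 28).
The pattern: 1st Thursday of the month.
April 2008 — 1st Thursday is Apr 3 2008.
May 2008 — 1st Thursday is May 1 2008.
1st Thursday of June 2008: Jun 5 2008.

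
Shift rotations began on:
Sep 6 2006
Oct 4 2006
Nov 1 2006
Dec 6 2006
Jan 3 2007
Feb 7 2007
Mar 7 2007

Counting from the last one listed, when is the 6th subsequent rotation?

Sep 5 2007

Gaps: 28, 28, 35, 28, 35, 28 days — a mix of 28 and 35. Every date is a Wednesday.
Each is the 1st Wednesday of its month.
April 2007 — 1st Wednesday is Apr 4 2007.
1st Wednesday of May 2007: May 2 2007.
June 2007 — 1st Wednesday is Jun 6 2007.
1st Wednesday of July 2007: Jul 4 2007.
1st Wednesday of August 2007: Aug 1 2007.
1st Wednesday of September 2007: Sep 5 2007.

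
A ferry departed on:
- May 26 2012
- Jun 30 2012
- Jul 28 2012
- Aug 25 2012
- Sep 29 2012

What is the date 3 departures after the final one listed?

These are Saturdays with 35, 28, 28, 35-day gaps.
Each is the final Saturday of its month — Jun 30 2012 is past the 28th, so '4th Saturday' doesn't fit.
October 2012 ends with Saturday Oct 27 2012.
November 2012 ends with Saturday Nov 24 2012.
Last Saturday of December 2012: Dec 29 2012.

Dec 29 2012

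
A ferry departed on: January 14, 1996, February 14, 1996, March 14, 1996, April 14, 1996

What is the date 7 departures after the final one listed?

November 14, 1996

The day-of-month is always 14 (31, 29, 31 days between events).
So this recurs on the 14th of each month.
May 1996: May 14, 1996.
June 1996: June 14, 1996.
July 1996: July 14, 1996.
August 1996: August 14, 1996.
September 1996: September 14, 1996.
October 1996: October 14, 1996.
November 1996: November 14, 1996.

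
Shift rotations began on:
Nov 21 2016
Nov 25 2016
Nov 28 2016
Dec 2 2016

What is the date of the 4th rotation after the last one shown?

Dec 16 2016

The gap pattern 4, 3, 4 repeats every 2 events.
These are the Mondays and Fridays of each week.
Next Monday: Dec 5 2016.
Next Friday: Dec 9 2016.
The following Monday is Dec 12 2016.
Next Friday: Dec 16 2016.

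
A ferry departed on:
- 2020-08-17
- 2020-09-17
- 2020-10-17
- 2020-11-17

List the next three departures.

Gaps: 31, 30, 31 days — not constant. Every event is on the 17th of the month.
Pattern: the 17th of each month.
December 2020: 2020-12-17.
January 2021: 2021-01-17.
February 2021: 2021-02-17.

2020-12-17, 2021-01-17, 2021-02-17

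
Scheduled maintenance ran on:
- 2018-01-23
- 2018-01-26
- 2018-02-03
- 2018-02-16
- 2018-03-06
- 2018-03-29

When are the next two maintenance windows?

Intervals are 3, 8, 13, 18, 23 days — an arithmetic progression with common difference 5.
Next gap: 28 days. 2018-03-29 + 28 days = 2018-04-26.
Next gap: 33 days. 2018-04-26 + 33 days = 2018-05-29.

2018-04-26, 2018-05-29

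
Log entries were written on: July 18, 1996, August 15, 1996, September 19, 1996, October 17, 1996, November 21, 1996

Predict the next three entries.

December 19, 1996; January 16, 1997; February 20, 1997

These are Thursdays at 28- or 35-day spacing (28, 35, 28, 35).
The pattern: 3rd Thursday of the month.
3rd Thursday of December 1996: December 19, 1996.
3rd Thursday of January 1997: January 16, 1997.
3rd Thursday of February 1997: February 20, 1997.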